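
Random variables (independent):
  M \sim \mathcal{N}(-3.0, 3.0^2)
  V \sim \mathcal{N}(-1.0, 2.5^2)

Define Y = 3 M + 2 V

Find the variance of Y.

For independent RVs: Var(aX + bY) = a²Var(X) + b²Var(Y)
Var(M) = 9
Var(V) = 6.25
Var(Y) = 3²*9 + 2²*6.25
= 9*9 + 4*6.25 = 106

106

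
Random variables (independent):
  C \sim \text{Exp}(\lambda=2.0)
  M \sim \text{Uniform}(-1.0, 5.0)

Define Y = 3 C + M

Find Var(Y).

For independent RVs: Var(aX + bY) = a²Var(X) + b²Var(Y)
Var(C) = 0.25
Var(M) = 3
Var(Y) = 3²*0.25 + 1²*3
= 9*0.25 + 1*3 = 5.25

5.25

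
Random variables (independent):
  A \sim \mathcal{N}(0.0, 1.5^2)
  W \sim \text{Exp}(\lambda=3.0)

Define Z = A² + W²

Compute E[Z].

E[Z] = E[A²] + E[W²]
E[A²] = Var(A) + E[A]² = 2.25 + 0 = 2.25
E[W²] = Var(W) + E[W]² = 0.11111111 + 0.11111111 = 0.22222222
E[Z] = 2.25 + 0.22222222 = 2.4722222

2.4722222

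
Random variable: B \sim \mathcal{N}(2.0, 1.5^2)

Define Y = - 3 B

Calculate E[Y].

For Y = -3B:
E[Y] = -3 * E[B]
E[B] = 2.0 = 2
E[Y] = -3 * 2 = -6

-6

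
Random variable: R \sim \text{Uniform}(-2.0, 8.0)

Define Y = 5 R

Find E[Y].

For Y = 5R:
E[Y] = 5 * E[R]
E[R] = (-2 + 8)/2 = 3
E[Y] = 5 * 3 = 15

15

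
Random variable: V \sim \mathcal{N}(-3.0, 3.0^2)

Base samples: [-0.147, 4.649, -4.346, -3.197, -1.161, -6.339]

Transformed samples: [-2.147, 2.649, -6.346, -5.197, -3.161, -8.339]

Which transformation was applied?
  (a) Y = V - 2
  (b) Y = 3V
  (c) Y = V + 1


Checking option (a) Y = V - 2:
  V = -0.147 -> Y = -2.147 ✓
  V = 4.649 -> Y = 2.649 ✓
  V = -4.346 -> Y = -6.346 ✓
All samples match this transformation.

(a) V - 2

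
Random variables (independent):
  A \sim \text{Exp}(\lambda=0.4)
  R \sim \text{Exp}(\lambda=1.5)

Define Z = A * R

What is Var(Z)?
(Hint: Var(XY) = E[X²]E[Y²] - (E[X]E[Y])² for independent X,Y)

Var(XY) = E[X²]E[Y²] - (E[X]E[Y])²
E[A] = 2.5, Var(A) = 6.25
E[R] = 0.66666667, Var(R) = 0.44444444
E[A²] = 6.25 + 2.5² = 12.5
E[R²] = 0.44444444 + 0.66666667² = 0.88888889
Var(Z) = 12.5*0.88888889 - (2.5*0.66666667)²
= 11.111111 - 2.7777778 = 8.3333333

8.3333333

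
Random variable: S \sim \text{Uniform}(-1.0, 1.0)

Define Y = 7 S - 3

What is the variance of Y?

For Y = aS + b: Var(Y) = a² * Var(S)
Var(S) = (1 + 1)^2/12 = 0.33333333
Var(Y) = 7² * 0.33333333 = 49 * 0.33333333 = 16.333333

16.333333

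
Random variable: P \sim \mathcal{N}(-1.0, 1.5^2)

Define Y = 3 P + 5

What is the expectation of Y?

For Y = 3P + 5:
E[Y] = 3 * E[P] + 5
E[P] = -1.0 = -1
E[Y] = 3 * (-1) + 5 = 2

2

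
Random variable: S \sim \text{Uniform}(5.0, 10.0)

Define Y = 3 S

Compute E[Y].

For Y = 3S:
E[Y] = 3 * E[S]
E[S] = (5 + 10)/2 = 7.5
E[Y] = 3 * 7.5 = 22.5

22.5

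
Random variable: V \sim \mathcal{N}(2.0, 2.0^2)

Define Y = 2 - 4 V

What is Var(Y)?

For Y = aV + b: Var(Y) = a² * Var(V)
Var(V) = 2.0^2 = 4
Var(Y) = (-4)² * 4 = 16 * 4 = 64

64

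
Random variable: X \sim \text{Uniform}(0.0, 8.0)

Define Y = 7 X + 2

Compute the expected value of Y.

For Y = 7X + 2:
E[Y] = 7 * E[X] + 2
E[X] = (0 + 8)/2 = 4
E[Y] = 7 * 4 + 2 = 30

30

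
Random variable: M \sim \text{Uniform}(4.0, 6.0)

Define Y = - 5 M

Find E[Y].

For Y = -5M:
E[Y] = -5 * E[M]
E[M] = (4 + 6)/2 = 5
E[Y] = -5 * 5 = -25

-25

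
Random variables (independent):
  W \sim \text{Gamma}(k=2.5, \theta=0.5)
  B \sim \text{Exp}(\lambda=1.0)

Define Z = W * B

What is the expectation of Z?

For independent RVs: E[XY] = E[X]*E[Y]
E[W] = 1.25
E[B] = 1
E[Z] = 1.25 * 1 = 1.25

1.25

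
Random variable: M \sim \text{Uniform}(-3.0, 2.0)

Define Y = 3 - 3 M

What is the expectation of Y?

For Y = -3M + 3:
E[Y] = -3 * E[M] + 3
E[M] = (-3 + 2)/2 = -0.5
E[Y] = -3 * (-0.5) + 3 = 4.5

4.5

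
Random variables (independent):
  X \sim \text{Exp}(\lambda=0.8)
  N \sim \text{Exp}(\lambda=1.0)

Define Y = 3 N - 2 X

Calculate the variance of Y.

For independent RVs: Var(aX + bY) = a²Var(X) + b²Var(Y)
Var(X) = 1.5625
Var(N) = 1
Var(Y) = (-2)²*1.5625 + 3²*1
= 4*1.5625 + 9*1 = 15.25

15.25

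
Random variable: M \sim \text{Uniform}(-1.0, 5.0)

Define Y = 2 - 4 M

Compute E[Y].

For Y = -4M + 2:
E[Y] = -4 * E[M] + 2
E[M] = (-1 + 5)/2 = 2
E[Y] = -4 * 2 + 2 = -6

-6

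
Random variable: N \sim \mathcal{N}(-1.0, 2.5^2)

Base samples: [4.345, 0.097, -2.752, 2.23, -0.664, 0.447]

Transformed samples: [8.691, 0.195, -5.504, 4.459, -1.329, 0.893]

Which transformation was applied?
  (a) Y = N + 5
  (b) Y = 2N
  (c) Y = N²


Checking option (b) Y = 2N:
  N = 4.345 -> Y = 8.691 ✓
  N = 0.097 -> Y = 0.195 ✓
  N = -2.752 -> Y = -5.504 ✓
All samples match this transformation.

(b) 2N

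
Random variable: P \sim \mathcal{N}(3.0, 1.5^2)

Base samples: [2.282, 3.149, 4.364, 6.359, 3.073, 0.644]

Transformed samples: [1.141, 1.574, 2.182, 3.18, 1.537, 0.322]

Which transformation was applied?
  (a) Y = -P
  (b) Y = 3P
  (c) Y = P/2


Checking option (c) Y = P/2:
  P = 2.282 -> Y = 1.141 ✓
  P = 3.149 -> Y = 1.574 ✓
  P = 4.364 -> Y = 2.182 ✓
All samples match this transformation.

(c) P/2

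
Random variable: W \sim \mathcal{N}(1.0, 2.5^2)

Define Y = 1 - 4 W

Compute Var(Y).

For Y = aW + b: Var(Y) = a² * Var(W)
Var(W) = 2.5^2 = 6.25
Var(Y) = (-4)² * 6.25 = 16 * 6.25 = 100

100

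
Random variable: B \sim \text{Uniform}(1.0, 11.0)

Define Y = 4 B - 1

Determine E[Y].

For Y = 4B - 1:
E[Y] = 4 * E[B] - 1
E[B] = (1 + 11)/2 = 6
E[Y] = 4 * 6 - 1 = 23

23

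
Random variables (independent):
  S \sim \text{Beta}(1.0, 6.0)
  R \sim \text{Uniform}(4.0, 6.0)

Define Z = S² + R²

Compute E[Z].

E[Z] = E[S²] + E[R²]
E[S²] = Var(S) + E[S]² = 0.015306122 + 0.020408163 = 0.035714286
E[R²] = Var(R) + E[R]² = 0.33333333 + 25 = 25.333333
E[Z] = 0.035714286 + 25.333333 = 25.369048

25.369048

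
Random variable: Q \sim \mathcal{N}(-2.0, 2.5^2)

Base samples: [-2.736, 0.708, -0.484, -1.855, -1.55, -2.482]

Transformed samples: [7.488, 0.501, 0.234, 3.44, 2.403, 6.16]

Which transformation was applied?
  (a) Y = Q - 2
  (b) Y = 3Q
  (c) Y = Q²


Checking option (c) Y = Q²:
  Q = -2.736 -> Y = 7.488 ✓
  Q = 0.708 -> Y = 0.501 ✓
  Q = -0.484 -> Y = 0.234 ✓
All samples match this transformation.

(c) Q²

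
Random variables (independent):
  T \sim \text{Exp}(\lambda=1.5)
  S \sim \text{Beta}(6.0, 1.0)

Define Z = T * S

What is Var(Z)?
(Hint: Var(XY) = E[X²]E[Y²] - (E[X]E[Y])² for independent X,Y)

Var(XY) = E[X²]E[Y²] - (E[X]E[Y])²
E[T] = 0.66666667, Var(T) = 0.44444444
E[S] = 0.85714286, Var(S) = 0.015306122
E[T²] = 0.44444444 + 0.66666667² = 0.88888889
E[S²] = 0.015306122 + 0.85714286² = 0.75
Var(Z) = 0.88888889*0.75 - (0.66666667*0.85714286)²
= 0.66666667 - 0.32653061 = 0.34013605

0.34013605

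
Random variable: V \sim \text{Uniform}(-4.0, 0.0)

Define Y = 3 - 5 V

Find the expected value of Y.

For Y = -5V + 3:
E[Y] = -5 * E[V] + 3
E[V] = (-4 + 0)/2 = -2
E[Y] = -5 * (-2) + 3 = 13

13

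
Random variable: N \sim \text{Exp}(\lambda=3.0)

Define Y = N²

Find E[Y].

E[N²] = Var(N) + (E[N])² = 0.11111111 + 0.11111111 = 0.22222222

0.22222222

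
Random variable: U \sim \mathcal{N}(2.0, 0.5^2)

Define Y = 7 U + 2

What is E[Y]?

For Y = 7U + 2:
E[Y] = 7 * E[U] + 2
E[U] = 2.0 = 2
E[Y] = 7 * 2 + 2 = 16

16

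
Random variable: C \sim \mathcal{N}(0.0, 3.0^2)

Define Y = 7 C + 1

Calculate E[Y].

For Y = 7C + 1:
E[Y] = 7 * E[C] + 1
E[C] = 0.0 = 0
E[Y] = 7 * 0 + 1 = 1

1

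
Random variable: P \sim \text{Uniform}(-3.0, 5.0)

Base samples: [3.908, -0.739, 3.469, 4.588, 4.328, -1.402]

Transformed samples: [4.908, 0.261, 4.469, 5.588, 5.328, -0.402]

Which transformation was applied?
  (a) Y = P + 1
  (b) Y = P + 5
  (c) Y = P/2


Checking option (a) Y = P + 1:
  P = 3.908 -> Y = 4.908 ✓
  P = -0.739 -> Y = 0.261 ✓
  P = 3.469 -> Y = 4.469 ✓
All samples match this transformation.

(a) P + 1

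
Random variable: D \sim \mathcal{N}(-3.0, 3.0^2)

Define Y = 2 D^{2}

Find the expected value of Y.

E[Y] = 2*E[D²]
E[D] = -3
E[D²] = Var(D) + (E[D])² = 9 + 9 = 18
E[Y] = 2*18 = 36

36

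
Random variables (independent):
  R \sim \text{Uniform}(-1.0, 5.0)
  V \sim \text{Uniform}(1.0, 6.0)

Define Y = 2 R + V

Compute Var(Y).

For independent RVs: Var(aX + bY) = a²Var(X) + b²Var(Y)
Var(R) = 3
Var(V) = 2.0833333
Var(Y) = 2²*3 + 1²*2.0833333
= 4*3 + 1*2.0833333 = 14.083333

14.083333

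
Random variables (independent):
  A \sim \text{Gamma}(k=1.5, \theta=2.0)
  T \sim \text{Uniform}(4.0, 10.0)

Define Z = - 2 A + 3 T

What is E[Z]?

E[Z] = -2*E[A] + 3*E[T]
E[A] = 3
E[T] = 7
E[Z] = -2*3 + 3*7 = 15

15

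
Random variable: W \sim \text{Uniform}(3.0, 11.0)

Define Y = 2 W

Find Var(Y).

For Y = aW + b: Var(Y) = a² * Var(W)
Var(W) = (11 - 3)^2/12 = 5.3333333
Var(Y) = 2² * 5.3333333 = 4 * 5.3333333 = 21.333333

21.333333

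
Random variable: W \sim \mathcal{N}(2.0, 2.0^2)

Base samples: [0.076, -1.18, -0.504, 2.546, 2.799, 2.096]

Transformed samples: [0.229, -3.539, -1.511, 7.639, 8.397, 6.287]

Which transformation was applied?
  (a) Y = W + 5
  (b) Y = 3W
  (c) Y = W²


Checking option (b) Y = 3W:
  W = 0.076 -> Y = 0.229 ✓
  W = -1.18 -> Y = -3.539 ✓
  W = -0.504 -> Y = -1.511 ✓
All samples match this transformation.

(b) 3W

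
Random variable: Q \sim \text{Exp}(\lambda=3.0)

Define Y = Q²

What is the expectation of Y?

Using E[X²] = Var(X) + (E[X])²:
E[Q] = 0.33333333
Var(Q) = 1/3.0^2 = 0.11111111
E[Q²] = 0.11111111 + 0.33333333² = 0.11111111 + 0.11111111 = 0.22222222

0.22222222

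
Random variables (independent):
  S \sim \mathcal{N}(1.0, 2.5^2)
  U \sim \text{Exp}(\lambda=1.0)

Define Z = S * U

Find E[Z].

For independent RVs: E[XY] = E[X]*E[Y]
E[S] = 1
E[U] = 1
E[Z] = 1 * 1 = 1

1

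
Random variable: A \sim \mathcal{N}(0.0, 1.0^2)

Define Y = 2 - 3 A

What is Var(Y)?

For Y = aA + b: Var(Y) = a² * Var(A)
Var(A) = 1.0^2 = 1
Var(Y) = (-3)² * 1 = 9 * 1 = 9

9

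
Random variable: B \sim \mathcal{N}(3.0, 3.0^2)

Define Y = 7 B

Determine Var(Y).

For Y = aB + b: Var(Y) = a² * Var(B)
Var(B) = 3.0^2 = 9
Var(Y) = 7² * 9 = 49 * 9 = 441

441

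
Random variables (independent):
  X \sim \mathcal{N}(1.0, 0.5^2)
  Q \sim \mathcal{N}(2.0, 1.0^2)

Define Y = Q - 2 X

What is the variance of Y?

For independent RVs: Var(aX + bY) = a²Var(X) + b²Var(Y)
Var(X) = 0.25
Var(Q) = 1
Var(Y) = (-2)²*0.25 + 1²*1
= 4*0.25 + 1*1 = 2

2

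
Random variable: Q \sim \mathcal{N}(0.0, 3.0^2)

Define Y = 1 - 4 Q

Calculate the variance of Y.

For Y = aQ + b: Var(Y) = a² * Var(Q)
Var(Q) = 3.0^2 = 9
Var(Y) = (-4)² * 9 = 16 * 9 = 144

144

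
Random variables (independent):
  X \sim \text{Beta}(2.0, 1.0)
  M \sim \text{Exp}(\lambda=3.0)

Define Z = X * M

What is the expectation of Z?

For independent RVs: E[XY] = E[X]*E[Y]
E[X] = 0.66666667
E[M] = 0.33333333
E[Z] = 0.66666667 * 0.33333333 = 0.22222222

0.22222222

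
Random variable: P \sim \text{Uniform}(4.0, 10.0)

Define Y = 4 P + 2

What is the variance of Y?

For Y = aP + b: Var(Y) = a² * Var(P)
Var(P) = (10 - 4)^2/12 = 3
Var(Y) = 4² * 3 = 16 * 3 = 48

48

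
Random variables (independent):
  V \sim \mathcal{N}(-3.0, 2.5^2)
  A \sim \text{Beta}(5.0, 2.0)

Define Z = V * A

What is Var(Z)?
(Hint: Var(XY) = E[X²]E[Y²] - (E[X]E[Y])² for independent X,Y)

Var(XY) = E[X²]E[Y²] - (E[X]E[Y])²
E[V] = -3, Var(V) = 6.25
E[A] = 0.71428571, Var(A) = 0.025510204
E[V²] = 6.25 + (-3)² = 15.25
E[A²] = 0.025510204 + 0.71428571² = 0.53571429
Var(Z) = 15.25*0.53571429 - (-3*0.71428571)²
= 8.1696429 - 4.5918367 = 3.5778061

3.5778061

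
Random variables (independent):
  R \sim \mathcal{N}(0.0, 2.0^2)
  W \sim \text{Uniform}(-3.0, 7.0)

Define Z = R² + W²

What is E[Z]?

E[Z] = E[R²] + E[W²]
E[R²] = Var(R) + E[R]² = 4 + 0 = 4
E[W²] = Var(W) + E[W]² = 8.3333333 + 4 = 12.333333
E[Z] = 4 + 12.333333 = 16.333333

16.333333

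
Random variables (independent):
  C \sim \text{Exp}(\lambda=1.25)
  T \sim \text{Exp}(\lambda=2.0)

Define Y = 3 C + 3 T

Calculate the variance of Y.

For independent RVs: Var(aX + bY) = a²Var(X) + b²Var(Y)
Var(C) = 0.64
Var(T) = 0.25
Var(Y) = 3²*0.64 + 3²*0.25
= 9*0.64 + 9*0.25 = 8.01

8.01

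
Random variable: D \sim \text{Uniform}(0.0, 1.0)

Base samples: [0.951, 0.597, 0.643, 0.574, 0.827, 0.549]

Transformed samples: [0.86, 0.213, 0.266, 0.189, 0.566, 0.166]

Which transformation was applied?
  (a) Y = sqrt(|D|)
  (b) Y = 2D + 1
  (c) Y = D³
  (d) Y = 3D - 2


Checking option (c) Y = D³:
  D = 0.951 -> Y = 0.86 ✓
  D = 0.597 -> Y = 0.213 ✓
  D = 0.643 -> Y = 0.266 ✓
All samples match this transformation.

(c) D³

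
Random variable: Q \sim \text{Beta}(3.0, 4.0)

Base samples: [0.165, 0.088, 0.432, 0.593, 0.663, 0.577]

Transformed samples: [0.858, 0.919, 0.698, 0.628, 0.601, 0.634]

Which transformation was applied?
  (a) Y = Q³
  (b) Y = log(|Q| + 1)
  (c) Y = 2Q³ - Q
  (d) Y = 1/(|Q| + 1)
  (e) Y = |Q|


Checking option (d) Y = 1/(|Q| + 1):
  Q = 0.165 -> Y = 0.858 ✓
  Q = 0.088 -> Y = 0.919 ✓
  Q = 0.432 -> Y = 0.698 ✓
All samples match this transformation.

(d) 1/(|Q| + 1)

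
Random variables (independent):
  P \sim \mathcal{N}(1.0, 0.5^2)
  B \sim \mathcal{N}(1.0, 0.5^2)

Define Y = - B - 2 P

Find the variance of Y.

For independent RVs: Var(aX + bY) = a²Var(X) + b²Var(Y)
Var(P) = 0.25
Var(B) = 0.25
Var(Y) = (-2)²*0.25 + (-1)²*0.25
= 4*0.25 + 1*0.25 = 1.25

1.25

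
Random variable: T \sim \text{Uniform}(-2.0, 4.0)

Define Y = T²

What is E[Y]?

Using E[X²] = Var(X) + (E[X])²:
E[T] = 1
Var(T) = (4 + 2)^2/12 = 3
E[T²] = 3 + 1² = 3 + 1 = 4

4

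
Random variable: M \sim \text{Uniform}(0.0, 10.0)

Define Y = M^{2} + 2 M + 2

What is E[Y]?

E[Y] = 1*E[M²] + 2*E[M] + 2
E[M] = 5
E[M²] = Var(M) + (E[M])² = 8.3333333 + 25 = 33.333333
E[Y] = 1*33.333333 + 2*5 + 2 = 45.333333

45.333333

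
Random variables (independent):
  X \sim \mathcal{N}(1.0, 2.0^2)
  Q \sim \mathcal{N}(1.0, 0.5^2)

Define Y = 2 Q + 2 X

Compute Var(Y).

For independent RVs: Var(aX + bY) = a²Var(X) + b²Var(Y)
Var(X) = 4
Var(Q) = 0.25
Var(Y) = 2²*4 + 2²*0.25
= 4*4 + 4*0.25 = 17

17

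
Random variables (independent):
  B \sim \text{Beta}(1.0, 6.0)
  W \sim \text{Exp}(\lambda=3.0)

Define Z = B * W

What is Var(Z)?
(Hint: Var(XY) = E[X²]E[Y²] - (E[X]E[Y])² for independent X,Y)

Var(XY) = E[X²]E[Y²] - (E[X]E[Y])²
E[B] = 0.14285714, Var(B) = 0.015306122
E[W] = 0.33333333, Var(W) = 0.11111111
E[B²] = 0.015306122 + 0.14285714² = 0.035714286
E[W²] = 0.11111111 + 0.33333333² = 0.22222222
Var(Z) = 0.035714286*0.22222222 - (0.14285714*0.33333333)²
= 0.0079365079 - 0.0022675737 = 0.0056689342

0.0056689342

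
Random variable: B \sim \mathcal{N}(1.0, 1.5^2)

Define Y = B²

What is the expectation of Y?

E[B²] = Var(B) + (E[B])² = 2.25 + 1 = 3.25

3.25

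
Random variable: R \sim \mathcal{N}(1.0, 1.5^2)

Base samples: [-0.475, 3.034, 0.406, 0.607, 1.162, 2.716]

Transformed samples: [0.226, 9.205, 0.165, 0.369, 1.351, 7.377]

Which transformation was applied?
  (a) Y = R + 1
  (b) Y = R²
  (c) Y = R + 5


Checking option (b) Y = R²:
  R = -0.475 -> Y = 0.226 ✓
  R = 3.034 -> Y = 9.205 ✓
  R = 0.406 -> Y = 0.165 ✓
All samples match this transformation.

(b) R²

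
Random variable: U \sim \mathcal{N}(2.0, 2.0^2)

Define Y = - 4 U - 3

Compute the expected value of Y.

For Y = -4U - 3:
E[Y] = -4 * E[U] - 3
E[U] = 2.0 = 2
E[Y] = -4 * 2 - 3 = -11

-11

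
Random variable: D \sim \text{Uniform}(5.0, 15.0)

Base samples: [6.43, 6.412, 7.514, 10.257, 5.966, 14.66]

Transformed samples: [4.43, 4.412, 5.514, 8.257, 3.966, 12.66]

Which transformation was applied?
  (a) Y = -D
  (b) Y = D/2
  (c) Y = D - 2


Checking option (c) Y = D - 2:
  D = 6.43 -> Y = 4.43 ✓
  D = 6.412 -> Y = 4.412 ✓
  D = 7.514 -> Y = 5.514 ✓
All samples match this transformation.

(c) D - 2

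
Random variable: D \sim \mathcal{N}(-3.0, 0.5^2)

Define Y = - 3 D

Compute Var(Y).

For Y = aD + b: Var(Y) = a² * Var(D)
Var(D) = 0.5^2 = 0.25
Var(Y) = (-3)² * 0.25 = 9 * 0.25 = 2.25

2.25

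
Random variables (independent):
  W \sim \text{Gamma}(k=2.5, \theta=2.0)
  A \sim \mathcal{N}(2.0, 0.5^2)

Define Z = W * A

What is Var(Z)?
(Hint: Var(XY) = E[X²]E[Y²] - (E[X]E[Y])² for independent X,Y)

Var(XY) = E[X²]E[Y²] - (E[X]E[Y])²
E[W] = 5, Var(W) = 10
E[A] = 2, Var(A) = 0.25
E[W²] = 10 + 5² = 35
E[A²] = 0.25 + 2² = 4.25
Var(Z) = 35*4.25 - (5*2)²
= 148.75 - 100 = 48.75

48.75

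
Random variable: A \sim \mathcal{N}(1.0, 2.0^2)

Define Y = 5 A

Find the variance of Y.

For Y = aA + b: Var(Y) = a² * Var(A)
Var(A) = 2.0^2 = 4
Var(Y) = 5² * 4 = 25 * 4 = 100

100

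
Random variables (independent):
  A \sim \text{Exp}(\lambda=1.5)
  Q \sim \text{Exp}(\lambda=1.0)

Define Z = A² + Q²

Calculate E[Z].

E[Z] = E[A²] + E[Q²]
E[A²] = Var(A) + E[A]² = 0.44444444 + 0.44444444 = 0.88888889
E[Q²] = Var(Q) + E[Q]² = 1 + 1 = 2
E[Z] = 0.88888889 + 2 = 2.8888889

2.8888889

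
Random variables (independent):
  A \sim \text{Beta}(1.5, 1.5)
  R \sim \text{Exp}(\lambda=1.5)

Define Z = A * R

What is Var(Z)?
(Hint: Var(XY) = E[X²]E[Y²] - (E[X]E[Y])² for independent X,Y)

Var(XY) = E[X²]E[Y²] - (E[X]E[Y])²
E[A] = 0.5, Var(A) = 0.0625
E[R] = 0.66666667, Var(R) = 0.44444444
E[A²] = 0.0625 + 0.5² = 0.3125
E[R²] = 0.44444444 + 0.66666667² = 0.88888889
Var(Z) = 0.3125*0.88888889 - (0.5*0.66666667)²
= 0.27777778 - 0.11111111 = 0.16666667

0.16666667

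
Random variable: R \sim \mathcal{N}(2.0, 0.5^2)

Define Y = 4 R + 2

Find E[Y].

For Y = 4R + 2:
E[Y] = 4 * E[R] + 2
E[R] = 2.0 = 2
E[Y] = 4 * 2 + 2 = 10

10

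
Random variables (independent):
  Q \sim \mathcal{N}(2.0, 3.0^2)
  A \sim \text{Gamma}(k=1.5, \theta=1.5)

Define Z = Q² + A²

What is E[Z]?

E[Z] = E[Q²] + E[A²]
E[Q²] = Var(Q) + E[Q]² = 9 + 4 = 13
E[A²] = Var(A) + E[A]² = 3.375 + 5.0625 = 8.4375
E[Z] = 13 + 8.4375 = 21.4375

21.4375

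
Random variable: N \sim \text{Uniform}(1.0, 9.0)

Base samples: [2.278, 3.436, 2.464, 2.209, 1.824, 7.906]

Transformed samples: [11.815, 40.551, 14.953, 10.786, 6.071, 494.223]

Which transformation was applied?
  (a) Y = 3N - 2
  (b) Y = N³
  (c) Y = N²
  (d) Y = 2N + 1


Checking option (b) Y = N³:
  N = 2.278 -> Y = 11.815 ✓
  N = 3.436 -> Y = 40.551 ✓
  N = 2.464 -> Y = 14.953 ✓
All samples match this transformation.

(b) N³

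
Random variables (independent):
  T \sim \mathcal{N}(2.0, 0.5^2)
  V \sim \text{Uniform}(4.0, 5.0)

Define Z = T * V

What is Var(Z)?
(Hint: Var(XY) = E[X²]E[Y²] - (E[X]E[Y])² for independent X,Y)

Var(XY) = E[X²]E[Y²] - (E[X]E[Y])²
E[T] = 2, Var(T) = 0.25
E[V] = 4.5, Var(V) = 0.083333333
E[T²] = 0.25 + 2² = 4.25
E[V²] = 0.083333333 + 4.5² = 20.333333
Var(Z) = 4.25*20.333333 - (2*4.5)²
= 86.416667 - 81 = 5.4166667

5.4166667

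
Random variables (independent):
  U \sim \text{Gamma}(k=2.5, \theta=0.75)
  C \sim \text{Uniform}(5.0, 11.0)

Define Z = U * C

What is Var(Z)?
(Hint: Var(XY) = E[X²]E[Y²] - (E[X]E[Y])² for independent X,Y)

Var(XY) = E[X²]E[Y²] - (E[X]E[Y])²
E[U] = 1.875, Var(U) = 1.40625
E[C] = 8, Var(C) = 3
E[U²] = 1.40625 + 1.875² = 4.921875
E[C²] = 3 + 8² = 67
Var(Z) = 4.921875*67 - (1.875*8)²
= 329.76562 - 225 = 104.76562

104.76562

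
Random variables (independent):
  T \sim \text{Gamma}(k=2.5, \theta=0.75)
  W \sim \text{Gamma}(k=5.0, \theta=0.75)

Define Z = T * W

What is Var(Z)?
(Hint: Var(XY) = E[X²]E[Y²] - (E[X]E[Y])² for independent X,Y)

Var(XY) = E[X²]E[Y²] - (E[X]E[Y])²
E[T] = 1.875, Var(T) = 1.40625
E[W] = 3.75, Var(W) = 2.8125
E[T²] = 1.40625 + 1.875² = 4.921875
E[W²] = 2.8125 + 3.75² = 16.875
Var(Z) = 4.921875*16.875 - (1.875*3.75)²
= 83.056641 - 49.438477 = 33.618164

33.618164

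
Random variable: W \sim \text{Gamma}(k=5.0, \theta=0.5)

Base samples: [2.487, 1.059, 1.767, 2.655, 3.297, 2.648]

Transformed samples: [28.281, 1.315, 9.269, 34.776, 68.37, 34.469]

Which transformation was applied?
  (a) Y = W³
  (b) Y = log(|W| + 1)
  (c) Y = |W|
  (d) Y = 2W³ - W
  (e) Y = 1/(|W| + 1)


Checking option (d) Y = 2W³ - W:
  W = 2.487 -> Y = 28.281 ✓
  W = 1.059 -> Y = 1.315 ✓
  W = 1.767 -> Y = 9.269 ✓
All samples match this transformation.

(d) 2W³ - W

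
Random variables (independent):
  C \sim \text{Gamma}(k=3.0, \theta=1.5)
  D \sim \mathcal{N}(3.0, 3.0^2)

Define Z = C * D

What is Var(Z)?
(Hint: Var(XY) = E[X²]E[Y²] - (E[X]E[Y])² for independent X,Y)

Var(XY) = E[X²]E[Y²] - (E[X]E[Y])²
E[C] = 4.5, Var(C) = 6.75
E[D] = 3, Var(D) = 9
E[C²] = 6.75 + 4.5² = 27
E[D²] = 9 + 3² = 18
Var(Z) = 27*18 - (4.5*3)²
= 486 - 182.25 = 303.75

303.75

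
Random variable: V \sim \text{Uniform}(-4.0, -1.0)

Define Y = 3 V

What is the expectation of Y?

For Y = 3V:
E[Y] = 3 * E[V]
E[V] = (-4 - 1)/2 = -2.5
E[Y] = 3 * (-2.5) = -7.5

-7.5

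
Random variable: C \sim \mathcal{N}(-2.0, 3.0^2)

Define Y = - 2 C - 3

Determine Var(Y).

For Y = aC + b: Var(Y) = a² * Var(C)
Var(C) = 3.0^2 = 9
Var(Y) = (-2)² * 9 = 4 * 9 = 36

36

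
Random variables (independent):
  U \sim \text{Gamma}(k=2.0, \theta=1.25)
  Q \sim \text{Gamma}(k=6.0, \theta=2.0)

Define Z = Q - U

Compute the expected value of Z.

E[Z] = -1*E[U] + 1*E[Q]
E[U] = 2.5
E[Q] = 12
E[Z] = -1*2.5 + 1*12 = 9.5

9.5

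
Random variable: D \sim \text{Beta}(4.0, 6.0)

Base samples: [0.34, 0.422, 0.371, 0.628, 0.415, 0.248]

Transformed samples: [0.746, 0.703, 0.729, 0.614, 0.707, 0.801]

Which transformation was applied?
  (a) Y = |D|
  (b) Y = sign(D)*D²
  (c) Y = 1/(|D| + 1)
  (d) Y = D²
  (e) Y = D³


Checking option (c) Y = 1/(|D| + 1):
  D = 0.34 -> Y = 0.746 ✓
  D = 0.422 -> Y = 0.703 ✓
  D = 0.371 -> Y = 0.729 ✓
All samples match this transformation.

(c) 1/(|D| + 1)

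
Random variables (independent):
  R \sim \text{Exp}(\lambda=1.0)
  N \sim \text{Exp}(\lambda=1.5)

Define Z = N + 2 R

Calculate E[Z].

E[Z] = 2*E[R] + 1*E[N]
E[R] = 1
E[N] = 0.66666667
E[Z] = 2*1 + 1*0.66666667 = 2.6666667

2.6666667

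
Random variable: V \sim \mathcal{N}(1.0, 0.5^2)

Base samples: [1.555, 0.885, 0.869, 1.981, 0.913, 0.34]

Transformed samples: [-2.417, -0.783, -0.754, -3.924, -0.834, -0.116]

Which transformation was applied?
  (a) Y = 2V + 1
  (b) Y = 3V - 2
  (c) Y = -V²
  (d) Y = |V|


Checking option (c) Y = -V²:
  V = 1.555 -> Y = -2.417 ✓
  V = 0.885 -> Y = -0.783 ✓
  V = 0.869 -> Y = -0.754 ✓
All samples match this transformation.

(c) -V²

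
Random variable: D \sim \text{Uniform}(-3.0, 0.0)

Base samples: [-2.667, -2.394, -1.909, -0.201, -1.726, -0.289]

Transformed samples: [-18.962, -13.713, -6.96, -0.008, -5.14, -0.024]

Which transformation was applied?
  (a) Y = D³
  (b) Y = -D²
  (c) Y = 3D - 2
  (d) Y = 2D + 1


Checking option (a) Y = D³:
  D = -2.667 -> Y = -18.962 ✓
  D = -2.394 -> Y = -13.713 ✓
  D = -1.909 -> Y = -6.96 ✓
All samples match this transformation.

(a) D³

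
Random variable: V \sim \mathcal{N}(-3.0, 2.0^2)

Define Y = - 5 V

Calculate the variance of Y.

For Y = aV + b: Var(Y) = a² * Var(V)
Var(V) = 2.0^2 = 4
Var(Y) = (-5)² * 4 = 25 * 4 = 100

100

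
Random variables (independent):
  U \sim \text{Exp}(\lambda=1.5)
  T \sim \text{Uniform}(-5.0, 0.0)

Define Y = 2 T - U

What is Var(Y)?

For independent RVs: Var(aX + bY) = a²Var(X) + b²Var(Y)
Var(U) = 0.44444444
Var(T) = 2.0833333
Var(Y) = (-1)²*0.44444444 + 2²*2.0833333
= 1*0.44444444 + 4*2.0833333 = 8.7777778

8.7777778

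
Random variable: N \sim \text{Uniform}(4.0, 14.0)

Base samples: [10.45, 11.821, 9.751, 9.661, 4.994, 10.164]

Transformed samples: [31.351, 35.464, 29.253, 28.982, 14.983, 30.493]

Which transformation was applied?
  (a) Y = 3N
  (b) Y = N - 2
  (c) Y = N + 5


Checking option (a) Y = 3N:
  N = 10.45 -> Y = 31.351 ✓
  N = 11.821 -> Y = 35.464 ✓
  N = 9.751 -> Y = 29.253 ✓
All samples match this transformation.

(a) 3N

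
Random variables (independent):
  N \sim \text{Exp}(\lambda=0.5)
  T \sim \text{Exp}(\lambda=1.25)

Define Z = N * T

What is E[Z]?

For independent RVs: E[XY] = E[X]*E[Y]
E[N] = 2
E[T] = 0.8
E[Z] = 2 * 0.8 = 1.6

1.6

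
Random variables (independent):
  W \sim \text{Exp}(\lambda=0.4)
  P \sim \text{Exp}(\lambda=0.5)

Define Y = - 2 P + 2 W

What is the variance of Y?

For independent RVs: Var(aX + bY) = a²Var(X) + b²Var(Y)
Var(W) = 6.25
Var(P) = 4
Var(Y) = 2²*6.25 + (-2)²*4
= 4*6.25 + 4*4 = 41

41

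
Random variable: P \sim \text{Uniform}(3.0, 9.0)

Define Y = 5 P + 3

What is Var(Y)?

For Y = aP + b: Var(Y) = a² * Var(P)
Var(P) = (9 - 3)^2/12 = 3
Var(Y) = 5² * 3 = 25 * 3 = 75

75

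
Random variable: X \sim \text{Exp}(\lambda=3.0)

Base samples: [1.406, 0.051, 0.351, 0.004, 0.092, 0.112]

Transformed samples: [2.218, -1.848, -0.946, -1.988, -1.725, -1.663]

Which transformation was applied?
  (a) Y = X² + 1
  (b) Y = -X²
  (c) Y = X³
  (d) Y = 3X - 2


Checking option (d) Y = 3X - 2:
  X = 1.406 -> Y = 2.218 ✓
  X = 0.051 -> Y = -1.848 ✓
  X = 0.351 -> Y = -0.946 ✓
All samples match this transformation.

(d) 3X - 2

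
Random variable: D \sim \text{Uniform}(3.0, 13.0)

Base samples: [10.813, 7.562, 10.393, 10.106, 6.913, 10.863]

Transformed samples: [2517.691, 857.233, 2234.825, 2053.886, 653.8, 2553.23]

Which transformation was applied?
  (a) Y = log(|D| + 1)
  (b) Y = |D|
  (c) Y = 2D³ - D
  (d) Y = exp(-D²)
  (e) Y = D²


Checking option (c) Y = 2D³ - D:
  D = 10.813 -> Y = 2517.691 ✓
  D = 7.562 -> Y = 857.233 ✓
  D = 10.393 -> Y = 2234.825 ✓
All samples match this transformation.

(c) 2D³ - D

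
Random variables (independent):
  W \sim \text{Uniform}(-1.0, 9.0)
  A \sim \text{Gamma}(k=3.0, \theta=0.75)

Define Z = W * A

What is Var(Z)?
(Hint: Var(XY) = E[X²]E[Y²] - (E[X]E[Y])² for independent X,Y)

Var(XY) = E[X²]E[Y²] - (E[X]E[Y])²
E[W] = 4, Var(W) = 8.3333333
E[A] = 2.25, Var(A) = 1.6875
E[W²] = 8.3333333 + 4² = 24.333333
E[A²] = 1.6875 + 2.25² = 6.75
Var(Z) = 24.333333*6.75 - (4*2.25)²
= 164.25 - 81 = 83.25

83.25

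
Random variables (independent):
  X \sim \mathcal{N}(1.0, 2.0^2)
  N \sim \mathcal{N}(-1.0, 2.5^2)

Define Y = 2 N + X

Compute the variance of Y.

For independent RVs: Var(aX + bY) = a²Var(X) + b²Var(Y)
Var(X) = 4
Var(N) = 6.25
Var(Y) = 1²*4 + 2²*6.25
= 1*4 + 4*6.25 = 29

29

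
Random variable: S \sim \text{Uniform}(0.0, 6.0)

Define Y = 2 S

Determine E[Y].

For Y = 2S:
E[Y] = 2 * E[S]
E[S] = (0 + 6)/2 = 3
E[Y] = 2 * 3 = 6

6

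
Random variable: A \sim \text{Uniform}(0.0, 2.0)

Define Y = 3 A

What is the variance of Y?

For Y = aA + b: Var(Y) = a² * Var(A)
Var(A) = (2 - 0)^2/12 = 0.33333333
Var(Y) = 3² * 0.33333333 = 9 * 0.33333333 = 3

3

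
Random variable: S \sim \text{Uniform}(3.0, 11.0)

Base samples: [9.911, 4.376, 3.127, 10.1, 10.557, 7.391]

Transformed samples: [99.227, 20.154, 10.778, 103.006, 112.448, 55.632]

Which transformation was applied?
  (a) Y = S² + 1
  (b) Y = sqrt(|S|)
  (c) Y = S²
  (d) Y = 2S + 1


Checking option (a) Y = S² + 1:
  S = 9.911 -> Y = 99.227 ✓
  S = 4.376 -> Y = 20.154 ✓
  S = 3.127 -> Y = 10.778 ✓
All samples match this transformation.

(a) S² + 1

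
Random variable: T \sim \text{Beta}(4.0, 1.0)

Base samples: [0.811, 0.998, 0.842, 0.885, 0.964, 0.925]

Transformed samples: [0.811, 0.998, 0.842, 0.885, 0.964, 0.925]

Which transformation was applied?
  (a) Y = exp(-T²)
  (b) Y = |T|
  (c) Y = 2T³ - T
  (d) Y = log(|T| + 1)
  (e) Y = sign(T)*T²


Checking option (b) Y = |T|:
  T = 0.811 -> Y = 0.811 ✓
  T = 0.998 -> Y = 0.998 ✓
  T = 0.842 -> Y = 0.842 ✓
All samples match this transformation.

(b) |T|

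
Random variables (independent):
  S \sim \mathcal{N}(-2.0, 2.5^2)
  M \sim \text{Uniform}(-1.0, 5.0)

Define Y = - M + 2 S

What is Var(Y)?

For independent RVs: Var(aX + bY) = a²Var(X) + b²Var(Y)
Var(S) = 6.25
Var(M) = 3
Var(Y) = 2²*6.25 + (-1)²*3
= 4*6.25 + 1*3 = 28

28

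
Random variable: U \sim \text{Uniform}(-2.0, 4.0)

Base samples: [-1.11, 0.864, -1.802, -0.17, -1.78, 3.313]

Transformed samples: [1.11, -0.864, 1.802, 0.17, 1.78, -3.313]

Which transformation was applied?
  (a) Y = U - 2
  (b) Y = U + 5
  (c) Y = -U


Checking option (c) Y = -U:
  U = -1.11 -> Y = 1.11 ✓
  U = 0.864 -> Y = -0.864 ✓
  U = -1.802 -> Y = 1.802 ✓
All samples match this transformation.

(c) -U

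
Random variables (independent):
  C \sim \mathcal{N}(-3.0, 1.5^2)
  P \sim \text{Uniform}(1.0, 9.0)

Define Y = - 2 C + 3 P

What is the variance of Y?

For independent RVs: Var(aX + bY) = a²Var(X) + b²Var(Y)
Var(C) = 2.25
Var(P) = 5.3333333
Var(Y) = (-2)²*2.25 + 3²*5.3333333
= 4*2.25 + 9*5.3333333 = 57

57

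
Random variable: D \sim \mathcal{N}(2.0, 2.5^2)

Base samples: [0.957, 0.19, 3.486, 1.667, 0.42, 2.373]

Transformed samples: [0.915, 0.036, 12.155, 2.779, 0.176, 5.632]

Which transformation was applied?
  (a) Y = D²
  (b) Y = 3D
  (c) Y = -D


Checking option (a) Y = D²:
  D = 0.957 -> Y = 0.915 ✓
  D = 0.19 -> Y = 0.036 ✓
  D = 3.486 -> Y = 12.155 ✓
All samples match this transformation.

(a) D²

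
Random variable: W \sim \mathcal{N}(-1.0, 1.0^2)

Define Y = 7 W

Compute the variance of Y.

For Y = aW + b: Var(Y) = a² * Var(W)
Var(W) = 1.0^2 = 1
Var(Y) = 7² * 1 = 49 * 1 = 49

49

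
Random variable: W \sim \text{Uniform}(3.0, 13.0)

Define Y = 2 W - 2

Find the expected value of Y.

For Y = 2W - 2:
E[Y] = 2 * E[W] - 2
E[W] = (3 + 13)/2 = 8
E[Y] = 2 * 8 - 2 = 14

14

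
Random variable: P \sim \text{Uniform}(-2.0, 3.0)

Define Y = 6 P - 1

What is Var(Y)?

For Y = aP + b: Var(Y) = a² * Var(P)
Var(P) = (3 + 2)^2/12 = 2.0833333
Var(Y) = 6² * 2.0833333 = 36 * 2.0833333 = 75

75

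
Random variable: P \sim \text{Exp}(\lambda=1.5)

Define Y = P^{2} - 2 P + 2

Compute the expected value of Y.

E[Y] = 1*E[P²] - 2*E[P] + 2
E[P] = 0.66666667
E[P²] = Var(P) + (E[P])² = 0.44444444 + 0.44444444 = 0.88888889
E[Y] = 1*0.88888889 - 2*0.66666667 + 2 = 1.5555556

1.5555556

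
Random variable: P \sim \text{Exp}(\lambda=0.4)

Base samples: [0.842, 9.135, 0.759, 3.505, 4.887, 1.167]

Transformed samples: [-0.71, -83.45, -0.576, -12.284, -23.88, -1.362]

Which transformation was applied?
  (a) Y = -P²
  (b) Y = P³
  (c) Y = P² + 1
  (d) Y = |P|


Checking option (a) Y = -P²:
  P = 0.842 -> Y = -0.71 ✓
  P = 9.135 -> Y = -83.45 ✓
  P = 0.759 -> Y = -0.576 ✓
All samples match this transformation.

(a) -P²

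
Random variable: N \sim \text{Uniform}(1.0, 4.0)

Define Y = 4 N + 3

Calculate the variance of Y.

For Y = aN + b: Var(Y) = a² * Var(N)
Var(N) = (4 - 1)^2/12 = 0.75
Var(Y) = 4² * 0.75 = 16 * 0.75 = 12

12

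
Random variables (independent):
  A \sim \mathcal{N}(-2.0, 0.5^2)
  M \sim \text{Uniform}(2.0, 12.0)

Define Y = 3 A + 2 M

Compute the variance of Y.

For independent RVs: Var(aX + bY) = a²Var(X) + b²Var(Y)
Var(A) = 0.25
Var(M) = 8.3333333
Var(Y) = 3²*0.25 + 2²*8.3333333
= 9*0.25 + 4*8.3333333 = 35.583333

35.583333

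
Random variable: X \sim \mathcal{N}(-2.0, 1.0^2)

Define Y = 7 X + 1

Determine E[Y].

For Y = 7X + 1:
E[Y] = 7 * E[X] + 1
E[X] = -2.0 = -2
E[Y] = 7 * (-2) + 1 = -13

-13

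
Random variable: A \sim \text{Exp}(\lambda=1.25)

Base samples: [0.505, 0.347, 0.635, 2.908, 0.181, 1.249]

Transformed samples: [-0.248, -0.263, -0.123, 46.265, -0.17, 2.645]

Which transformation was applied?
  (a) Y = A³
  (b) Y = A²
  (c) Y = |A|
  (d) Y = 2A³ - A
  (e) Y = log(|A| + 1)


Checking option (d) Y = 2A³ - A:
  A = 0.505 -> Y = -0.248 ✓
  A = 0.347 -> Y = -0.263 ✓
  A = 0.635 -> Y = -0.123 ✓
All samples match this transformation.

(d) 2A³ - A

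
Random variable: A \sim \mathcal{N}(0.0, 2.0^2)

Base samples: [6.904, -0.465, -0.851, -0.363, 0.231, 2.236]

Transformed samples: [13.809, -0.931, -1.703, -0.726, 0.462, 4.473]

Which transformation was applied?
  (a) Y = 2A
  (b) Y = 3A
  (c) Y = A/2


Checking option (a) Y = 2A:
  A = 6.904 -> Y = 13.809 ✓
  A = -0.465 -> Y = -0.931 ✓
  A = -0.851 -> Y = -1.703 ✓
All samples match this transformation.

(a) 2A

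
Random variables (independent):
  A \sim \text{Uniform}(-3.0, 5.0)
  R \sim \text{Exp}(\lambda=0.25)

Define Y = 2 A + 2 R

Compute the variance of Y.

For independent RVs: Var(aX + bY) = a²Var(X) + b²Var(Y)
Var(A) = 5.3333333
Var(R) = 16
Var(Y) = 2²*5.3333333 + 2²*16
= 4*5.3333333 + 4*16 = 85.333333

85.333333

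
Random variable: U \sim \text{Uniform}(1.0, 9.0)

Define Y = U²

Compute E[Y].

Using E[X²] = Var(X) + (E[X])²:
E[U] = 5
Var(U) = (9 - 1)^2/12 = 5.3333333
E[U²] = 5.3333333 + 5² = 5.3333333 + 25 = 30.333333

30.333333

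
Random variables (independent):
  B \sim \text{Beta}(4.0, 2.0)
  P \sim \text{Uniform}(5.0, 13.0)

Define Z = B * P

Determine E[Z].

For independent RVs: E[XY] = E[X]*E[Y]
E[B] = 0.66666667
E[P] = 9
E[Z] = 0.66666667 * 9 = 6

6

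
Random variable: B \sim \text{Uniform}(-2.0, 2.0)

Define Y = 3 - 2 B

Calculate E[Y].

For Y = -2B + 3:
E[Y] = -2 * E[B] + 3
E[B] = (-2 + 2)/2 = 0
E[Y] = -2 * 0 + 3 = 3

3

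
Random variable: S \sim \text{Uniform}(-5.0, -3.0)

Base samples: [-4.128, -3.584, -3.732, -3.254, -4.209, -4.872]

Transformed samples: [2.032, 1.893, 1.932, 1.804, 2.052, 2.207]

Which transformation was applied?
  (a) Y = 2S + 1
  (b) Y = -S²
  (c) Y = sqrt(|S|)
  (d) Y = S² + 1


Checking option (c) Y = sqrt(|S|):
  S = -4.128 -> Y = 2.032 ✓
  S = -3.584 -> Y = 1.893 ✓
  S = -3.732 -> Y = 1.932 ✓
All samples match this transformation.

(c) sqrt(|S|)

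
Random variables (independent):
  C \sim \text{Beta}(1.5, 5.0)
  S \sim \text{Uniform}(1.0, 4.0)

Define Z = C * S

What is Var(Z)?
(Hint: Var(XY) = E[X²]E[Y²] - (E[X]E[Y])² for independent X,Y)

Var(XY) = E[X²]E[Y²] - (E[X]E[Y])²
E[C] = 0.23076923, Var(C) = 0.023668639
E[S] = 2.5, Var(S) = 0.75
E[C²] = 0.023668639 + 0.23076923² = 0.076923077
E[S²] = 0.75 + 2.5² = 7
Var(Z) = 0.076923077*7 - (0.23076923*2.5)²
= 0.53846154 - 0.33284024 = 0.2056213

0.2056213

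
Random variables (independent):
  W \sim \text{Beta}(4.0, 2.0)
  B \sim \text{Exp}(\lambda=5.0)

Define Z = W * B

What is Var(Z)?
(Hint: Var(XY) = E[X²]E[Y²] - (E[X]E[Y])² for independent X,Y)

Var(XY) = E[X²]E[Y²] - (E[X]E[Y])²
E[W] = 0.66666667, Var(W) = 0.031746032
E[B] = 0.2, Var(B) = 0.04
E[W²] = 0.031746032 + 0.66666667² = 0.47619048
E[B²] = 0.04 + 0.2² = 0.08
Var(Z) = 0.47619048*0.08 - (0.66666667*0.2)²
= 0.038095238 - 0.017777778 = 0.02031746

0.02031746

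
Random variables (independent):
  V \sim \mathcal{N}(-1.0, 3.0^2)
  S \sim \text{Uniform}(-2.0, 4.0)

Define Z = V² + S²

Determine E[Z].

E[Z] = E[V²] + E[S²]
E[V²] = Var(V) + E[V]² = 9 + 1 = 10
E[S²] = Var(S) + E[S]² = 3 + 1 = 4
E[Z] = 10 + 4 = 14

14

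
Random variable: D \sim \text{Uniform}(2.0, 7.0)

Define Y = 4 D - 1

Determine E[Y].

For Y = 4D - 1:
E[Y] = 4 * E[D] - 1
E[D] = (2 + 7)/2 = 4.5
E[Y] = 4 * 4.5 - 1 = 17

17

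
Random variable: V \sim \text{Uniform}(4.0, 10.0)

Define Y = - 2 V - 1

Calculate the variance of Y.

For Y = aV + b: Var(Y) = a² * Var(V)
Var(V) = (10 - 4)^2/12 = 3
Var(Y) = (-2)² * 3 = 4 * 3 = 12

12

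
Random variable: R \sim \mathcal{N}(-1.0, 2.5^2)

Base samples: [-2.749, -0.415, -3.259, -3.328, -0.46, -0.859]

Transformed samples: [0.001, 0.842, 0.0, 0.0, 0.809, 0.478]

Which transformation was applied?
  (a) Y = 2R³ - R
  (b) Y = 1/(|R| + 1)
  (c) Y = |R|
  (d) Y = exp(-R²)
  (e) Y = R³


Checking option (d) Y = exp(-R²):
  R = -2.749 -> Y = 0.001 ✓
  R = -0.415 -> Y = 0.842 ✓
  R = -3.259 -> Y = 0.0 ✓
All samples match this transformation.

(d) exp(-R²)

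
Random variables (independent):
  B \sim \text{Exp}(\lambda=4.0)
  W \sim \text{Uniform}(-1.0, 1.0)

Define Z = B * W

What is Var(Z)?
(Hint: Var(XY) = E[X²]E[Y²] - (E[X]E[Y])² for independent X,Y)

Var(XY) = E[X²]E[Y²] - (E[X]E[Y])²
E[B] = 0.25, Var(B) = 0.0625
E[W] = 0, Var(W) = 0.33333333
E[B²] = 0.0625 + 0.25² = 0.125
E[W²] = 0.33333333 + 0² = 0.33333333
Var(Z) = 0.125*0.33333333 - (0.25*0)²
= 0.041666667 - 0 = 0.041666667

0.041666667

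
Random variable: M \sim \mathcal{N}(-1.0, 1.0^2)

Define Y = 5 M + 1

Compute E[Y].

For Y = 5M + 1:
E[Y] = 5 * E[M] + 1
E[M] = -1.0 = -1
E[Y] = 5 * (-1) + 1 = -4

-4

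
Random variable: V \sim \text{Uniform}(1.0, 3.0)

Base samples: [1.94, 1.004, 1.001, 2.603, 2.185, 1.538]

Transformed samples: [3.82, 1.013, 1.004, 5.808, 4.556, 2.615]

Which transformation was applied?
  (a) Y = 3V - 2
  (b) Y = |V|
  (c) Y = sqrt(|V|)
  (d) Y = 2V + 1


Checking option (a) Y = 3V - 2:
  V = 1.94 -> Y = 3.82 ✓
  V = 1.004 -> Y = 1.013 ✓
  V = 1.001 -> Y = 1.004 ✓
All samples match this transformation.

(a) 3V - 2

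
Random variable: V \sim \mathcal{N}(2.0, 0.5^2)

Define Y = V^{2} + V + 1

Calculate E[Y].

E[Y] = 1*E[V²] + 1*E[V] + 1
E[V] = 2
E[V²] = Var(V) + (E[V])² = 0.25 + 4 = 4.25
E[Y] = 1*4.25 + 1*2 + 1 = 7.25

7.25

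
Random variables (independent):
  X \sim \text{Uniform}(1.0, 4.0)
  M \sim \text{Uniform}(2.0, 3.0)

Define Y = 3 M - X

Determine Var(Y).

For independent RVs: Var(aX + bY) = a²Var(X) + b²Var(Y)
Var(X) = 0.75
Var(M) = 0.083333333
Var(Y) = (-1)²*0.75 + 3²*0.083333333
= 1*0.75 + 9*0.083333333 = 1.5

1.5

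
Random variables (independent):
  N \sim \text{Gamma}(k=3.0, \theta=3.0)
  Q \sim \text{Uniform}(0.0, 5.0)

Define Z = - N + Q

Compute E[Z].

E[Z] = -1*E[N] + 1*E[Q]
E[N] = 9
E[Q] = 2.5
E[Z] = -1*9 + 1*2.5 = -6.5

-6.5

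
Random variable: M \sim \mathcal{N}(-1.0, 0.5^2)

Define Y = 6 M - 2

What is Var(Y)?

For Y = aM + b: Var(Y) = a² * Var(M)
Var(M) = 0.5^2 = 0.25
Var(Y) = 6² * 0.25 = 36 * 0.25 = 9

9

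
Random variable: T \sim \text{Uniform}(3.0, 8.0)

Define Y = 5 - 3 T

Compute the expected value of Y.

For Y = -3T + 5:
E[Y] = -3 * E[T] + 5
E[T] = (3 + 8)/2 = 5.5
E[Y] = -3 * 5.5 + 5 = -11.5

-11.5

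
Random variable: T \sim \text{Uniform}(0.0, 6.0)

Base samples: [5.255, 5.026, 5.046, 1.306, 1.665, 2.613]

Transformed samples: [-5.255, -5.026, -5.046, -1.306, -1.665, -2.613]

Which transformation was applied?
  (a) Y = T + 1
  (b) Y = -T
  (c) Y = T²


Checking option (b) Y = -T:
  T = 5.255 -> Y = -5.255 ✓
  T = 5.026 -> Y = -5.026 ✓
  T = 5.046 -> Y = -5.046 ✓
All samples match this transformation.

(b) -T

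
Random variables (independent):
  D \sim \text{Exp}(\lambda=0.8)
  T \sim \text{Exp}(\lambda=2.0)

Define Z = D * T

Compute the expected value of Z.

For independent RVs: E[XY] = E[X]*E[Y]
E[D] = 1.25
E[T] = 0.5
E[Z] = 1.25 * 0.5 = 0.625

0.625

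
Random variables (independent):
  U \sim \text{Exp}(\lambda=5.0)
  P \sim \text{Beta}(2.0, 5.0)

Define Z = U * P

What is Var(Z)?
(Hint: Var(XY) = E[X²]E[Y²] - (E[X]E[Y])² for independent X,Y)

Var(XY) = E[X²]E[Y²] - (E[X]E[Y])²
E[U] = 0.2, Var(U) = 0.04
E[P] = 0.28571429, Var(P) = 0.025510204
E[U²] = 0.04 + 0.2² = 0.08
E[P²] = 0.025510204 + 0.28571429² = 0.10714286
Var(Z) = 0.08*0.10714286 - (0.2*0.28571429)²
= 0.0085714286 - 0.0032653061 = 0.0053061224

0.0053061224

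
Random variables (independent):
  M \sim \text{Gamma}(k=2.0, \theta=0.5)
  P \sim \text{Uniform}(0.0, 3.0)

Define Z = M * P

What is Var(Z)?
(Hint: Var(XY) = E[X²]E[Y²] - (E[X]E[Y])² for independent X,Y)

Var(XY) = E[X²]E[Y²] - (E[X]E[Y])²
E[M] = 1, Var(M) = 0.5
E[P] = 1.5, Var(P) = 0.75
E[M²] = 0.5 + 1² = 1.5
E[P²] = 0.75 + 1.5² = 3
Var(Z) = 1.5*3 - (1*1.5)²
= 4.5 - 2.25 = 2.25

2.25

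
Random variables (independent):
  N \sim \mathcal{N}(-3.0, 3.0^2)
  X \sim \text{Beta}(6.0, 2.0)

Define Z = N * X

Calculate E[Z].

For independent RVs: E[XY] = E[X]*E[Y]
E[N] = -3
E[X] = 0.75
E[Z] = -3 * 0.75 = -2.25

-2.25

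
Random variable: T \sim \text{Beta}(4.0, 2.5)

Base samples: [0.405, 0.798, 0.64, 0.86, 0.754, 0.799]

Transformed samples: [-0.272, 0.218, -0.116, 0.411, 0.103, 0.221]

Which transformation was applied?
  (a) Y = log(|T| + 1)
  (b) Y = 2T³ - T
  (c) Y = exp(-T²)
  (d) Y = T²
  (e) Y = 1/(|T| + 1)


Checking option (b) Y = 2T³ - T:
  T = 0.405 -> Y = -0.272 ✓
  T = 0.798 -> Y = 0.218 ✓
  T = 0.64 -> Y = -0.116 ✓
All samples match this transformation.

(b) 2T³ - T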